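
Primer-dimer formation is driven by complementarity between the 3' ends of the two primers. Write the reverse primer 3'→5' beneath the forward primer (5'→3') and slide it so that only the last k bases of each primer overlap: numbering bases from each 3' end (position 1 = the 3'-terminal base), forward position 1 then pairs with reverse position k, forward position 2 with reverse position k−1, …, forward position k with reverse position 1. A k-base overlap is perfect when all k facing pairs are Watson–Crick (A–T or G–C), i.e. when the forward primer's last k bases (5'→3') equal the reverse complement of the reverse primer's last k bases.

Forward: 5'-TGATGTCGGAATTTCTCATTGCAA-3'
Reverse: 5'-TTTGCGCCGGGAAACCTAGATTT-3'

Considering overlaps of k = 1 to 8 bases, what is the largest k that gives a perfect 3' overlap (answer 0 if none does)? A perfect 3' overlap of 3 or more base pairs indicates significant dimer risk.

Longest perfect overlap: 2 complementary base pairs; below the dimer-risk threshold (threshold 3).

Last 8 bases (5'→3') — forward …CATTGCAA, reverse …CTAGATTT.
Reverse complement of the reverse primer's last 8 bases: AAATCTAG; its first k bases are the reverse complement of the reverse primer's last k bases, so a perfect k-base overlap needs the forward primer's last k bases to equal them.
Comparing (forward last k vs required): k=1: A vs A ✓; k=2: AA vs AA ✓; k=3: CAA vs AAA ✗; k=4: GCAA vs AAAT ✗; k=5: TGCAA vs AAATC ✗; k=6: TTGCAA vs AAATCT ✗; k=7: ATTGCAA vs AAATCTA ✗; k=8: CATTGCAA vs AAATCTAG ✗.
Perfect overlaps at k = 1, 2; the largest is 2.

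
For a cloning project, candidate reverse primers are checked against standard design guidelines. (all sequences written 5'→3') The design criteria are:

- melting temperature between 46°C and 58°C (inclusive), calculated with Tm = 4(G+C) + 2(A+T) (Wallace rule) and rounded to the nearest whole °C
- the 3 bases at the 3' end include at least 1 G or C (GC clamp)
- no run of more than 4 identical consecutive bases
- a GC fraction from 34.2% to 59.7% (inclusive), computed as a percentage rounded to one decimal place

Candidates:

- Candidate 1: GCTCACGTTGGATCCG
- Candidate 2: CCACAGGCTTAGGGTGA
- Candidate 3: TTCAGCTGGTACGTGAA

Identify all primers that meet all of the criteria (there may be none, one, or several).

Candidate 1 (16 nt, A=2 T=4 G=5 C=5): Tm = 2·6 + 4·10 = 52°C ✓; 3' end CCG has 3 G/C ✓; longest run = 2 ✓; GC 10/16 = 62.5%, outside 34.2–59.7% ✗ — fails.
Candidate 2 (17 nt, A=4 T=3 G=6 C=4): Tm = 2·7 + 4·10 = 54°C ✓; 3' end TGA has 1 G/C ✓; longest run = 3 ✓; GC 10/17 = 58.8% ✓ — passes.
Candidate 3 (17 nt, A=4 T=5 G=5 C=3): Tm = 2·9 + 4·8 = 50°C ✓; 3' end GAA has 1 G/C ✓; longest run = 2 ✓; GC 8/17 = 47.1% ✓ — passes.

Candidate 2 and Candidate 3.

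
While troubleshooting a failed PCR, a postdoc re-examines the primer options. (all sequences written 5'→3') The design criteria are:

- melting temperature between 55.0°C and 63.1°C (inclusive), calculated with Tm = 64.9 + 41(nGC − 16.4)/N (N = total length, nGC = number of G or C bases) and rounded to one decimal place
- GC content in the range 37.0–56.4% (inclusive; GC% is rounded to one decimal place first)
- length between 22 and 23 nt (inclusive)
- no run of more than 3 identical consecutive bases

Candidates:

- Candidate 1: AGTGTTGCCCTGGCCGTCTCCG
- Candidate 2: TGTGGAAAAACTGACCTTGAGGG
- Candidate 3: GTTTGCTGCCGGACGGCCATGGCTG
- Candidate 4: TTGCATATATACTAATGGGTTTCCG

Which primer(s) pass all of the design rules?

Candidate 1 (22 nt, A=1 T=6 G=7 C=8): Tm = 64.9 + 41·(15 − 16.4)/22 = 62.3°C ✓; GC 15/22 = 68.2%, outside 37.0–56.4% ✗; length 22 ✓; longest run = 3 ✓ — fails.
Candidate 2 (23 nt, A=7 T=5 G=8 C=3): Tm = 64.9 + 41·(11 − 16.4)/23 = 55.3°C ✓; GC 11/23 = 47.8% ✓; length 23 ✓; longest run = 5, exceeds 3 ✗ — fails.
Candidate 3 (25 nt, A=2 T=6 G=10 C=7): Tm = 64.9 + 41·(17 − 16.4)/25 = 65.9°C, outside 55.0–63.1°C ✗; GC 17/25 = 68.0%, outside 37.0–56.4% ✗; length 25, outside 22–23 ✗; longest run = 3 ✓ — fails.
Candidate 4 (25 nt, A=6 T=10 G=5 C=4): Tm = 64.9 + 41·(9 − 16.4)/25 = 52.8°C, outside 55.0–63.1°C ✗; GC 9/25 = 36.0%, outside 37.0–56.4% ✗; length 25, outside 22–23 ✗; longest run = 3 ✓ — fails.

None of the candidates satisfy all criteria.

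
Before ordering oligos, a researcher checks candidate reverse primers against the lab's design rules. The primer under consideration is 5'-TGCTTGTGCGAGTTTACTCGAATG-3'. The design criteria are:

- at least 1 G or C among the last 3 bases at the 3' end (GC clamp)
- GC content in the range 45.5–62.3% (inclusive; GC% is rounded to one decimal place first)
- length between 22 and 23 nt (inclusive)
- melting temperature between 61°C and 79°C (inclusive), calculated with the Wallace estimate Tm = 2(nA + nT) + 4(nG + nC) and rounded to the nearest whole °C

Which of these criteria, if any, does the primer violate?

Base counts: A=4, T=9, G=7, C=4 (length 24).
GC clamp: 3' end ATG has 1 G/C ✓
GC content: GC 11/24 = 45.8% ✓
length: length 24, outside 22–23 ✗
Tm: Tm = 2·13 + 4·11 = 70°C ✓

Fails: length.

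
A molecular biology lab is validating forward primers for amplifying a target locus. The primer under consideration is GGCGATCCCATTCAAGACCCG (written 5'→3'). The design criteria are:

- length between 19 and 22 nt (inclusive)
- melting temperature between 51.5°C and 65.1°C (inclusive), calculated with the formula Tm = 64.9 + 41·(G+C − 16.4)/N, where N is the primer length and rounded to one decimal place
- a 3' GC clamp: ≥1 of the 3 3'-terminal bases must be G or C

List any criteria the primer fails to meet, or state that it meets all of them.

Meets all criteria.

Base counts: A=5, T=3, G=5, C=8 (length 21).
length: length 21 ✓
Tm: Tm = 64.9 + 41·(13 − 16.4)/21 = 58.3°C ✓
GC clamp: 3' end CCG has 3 G/C ✓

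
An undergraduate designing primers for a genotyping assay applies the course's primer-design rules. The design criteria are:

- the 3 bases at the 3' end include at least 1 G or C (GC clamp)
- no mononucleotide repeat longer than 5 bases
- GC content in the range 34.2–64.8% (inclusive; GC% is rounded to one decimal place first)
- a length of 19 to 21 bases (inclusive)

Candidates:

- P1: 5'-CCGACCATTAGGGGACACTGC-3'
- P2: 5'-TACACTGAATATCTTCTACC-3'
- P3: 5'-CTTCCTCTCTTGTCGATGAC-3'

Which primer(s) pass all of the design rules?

P1 (21 nt, A=5 T=3 G=6 C=7): 3' end TGC has 2 G/C ✓; longest run = 4 ✓; GC 13/21 = 61.9% ✓; length 21 ✓ — passes.
P2 (20 nt, A=6 T=7 G=1 C=6): 3' end ACC has 2 G/C ✓; longest run = 2 ✓; GC 7/20 = 35.0% ✓; length 20 ✓ — passes.
P3 (20 nt, A=2 T=8 G=3 C=7): 3' end GAC has 2 G/C ✓; longest run = 2 ✓; GC 10/20 = 50.0% ✓; length 20 ✓ — passes.

P1, P2 and P3.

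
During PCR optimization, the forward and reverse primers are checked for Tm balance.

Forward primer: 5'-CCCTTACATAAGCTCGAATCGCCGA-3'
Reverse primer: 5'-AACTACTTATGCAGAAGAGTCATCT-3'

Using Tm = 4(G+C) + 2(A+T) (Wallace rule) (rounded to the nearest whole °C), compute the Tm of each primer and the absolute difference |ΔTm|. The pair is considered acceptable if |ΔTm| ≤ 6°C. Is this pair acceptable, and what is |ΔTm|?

Forward: A=7 T=5 G=4 C=9 → Tm = 2·12 + 4·13 = 76°C.
Reverse: A=9 T=7 G=4 C=5 → Tm = 2·16 + 4·9 = 68°C.
|ΔTm| = |76 − 68| = 8°C, > 6°C.

|ΔTm| = 8°C; the pair is not acceptable.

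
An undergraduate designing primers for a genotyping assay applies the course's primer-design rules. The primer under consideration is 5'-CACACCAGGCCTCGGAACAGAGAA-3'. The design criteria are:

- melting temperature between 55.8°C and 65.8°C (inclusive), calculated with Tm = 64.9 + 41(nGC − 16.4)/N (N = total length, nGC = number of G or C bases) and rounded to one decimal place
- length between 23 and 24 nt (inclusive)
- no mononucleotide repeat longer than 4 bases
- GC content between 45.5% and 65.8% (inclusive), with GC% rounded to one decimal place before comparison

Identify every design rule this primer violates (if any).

Meets all criteria.

Base counts: A=9, T=1, G=6, C=8 (length 24).
Tm: Tm = 64.9 + 41·(14 − 16.4)/24 = 60.8°C ✓
length: length 24 ✓
homopolymer run: longest run = 2 ✓
GC content: GC 14/24 = 58.3% ✓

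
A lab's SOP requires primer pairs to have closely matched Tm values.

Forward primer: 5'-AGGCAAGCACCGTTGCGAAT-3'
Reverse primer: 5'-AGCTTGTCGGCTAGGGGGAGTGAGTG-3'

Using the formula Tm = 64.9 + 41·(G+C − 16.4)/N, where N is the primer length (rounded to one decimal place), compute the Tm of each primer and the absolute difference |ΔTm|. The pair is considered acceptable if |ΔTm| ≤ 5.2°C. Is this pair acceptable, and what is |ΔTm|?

Forward: G+C = 11, N = 20 → Tm = 64.9 + 41·(11 − 16.4)/20 = 53.8°C.
Reverse: G+C = 16, N = 26 → Tm = 64.9 + 41·(16 − 16.4)/26 = 64.3°C.
|ΔTm| = |53.8 − 64.3| = 10.5°C, > 5.2°C.

|ΔTm| = 10.5°C; the pair is not acceptable.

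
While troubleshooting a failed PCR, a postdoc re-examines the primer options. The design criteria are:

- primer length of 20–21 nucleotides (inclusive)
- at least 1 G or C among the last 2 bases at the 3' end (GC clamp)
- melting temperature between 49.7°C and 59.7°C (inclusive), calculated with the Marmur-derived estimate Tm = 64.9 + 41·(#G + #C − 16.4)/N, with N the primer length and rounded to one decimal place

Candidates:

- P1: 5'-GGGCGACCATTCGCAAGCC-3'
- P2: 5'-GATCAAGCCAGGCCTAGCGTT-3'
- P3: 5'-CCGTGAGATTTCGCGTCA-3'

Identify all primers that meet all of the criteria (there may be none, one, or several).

P1 (19 nt, A=4 T=2 G=6 C=7): length 19, outside 20–21 ✗; 3' end CC has 2 G/C ✓; Tm = 64.9 + 41·(13 − 16.4)/19 = 57.6°C ✓ — fails.
P2 (21 nt, A=5 T=4 G=6 C=6): length 21 ✓; 3' end TT has 0 G/C, need ≥1 ✗; Tm = 64.9 + 41·(12 − 16.4)/21 = 56.3°C ✓ — fails.
P3 (18 nt, A=3 T=5 G=5 C=5): length 18, outside 20–21 ✗; 3' end CA has 1 G/C ✓; Tm = 64.9 + 41·(10 − 16.4)/18 = 50.3°C ✓ — fails.

None of the candidates satisfy all criteria.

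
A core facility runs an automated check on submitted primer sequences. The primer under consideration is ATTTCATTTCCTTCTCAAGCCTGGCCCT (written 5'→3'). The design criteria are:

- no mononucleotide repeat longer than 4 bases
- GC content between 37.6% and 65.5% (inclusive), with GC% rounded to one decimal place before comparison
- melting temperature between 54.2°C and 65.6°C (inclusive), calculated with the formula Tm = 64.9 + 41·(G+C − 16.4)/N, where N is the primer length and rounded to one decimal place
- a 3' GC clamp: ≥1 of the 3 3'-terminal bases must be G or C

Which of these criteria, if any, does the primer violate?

Meets all criteria.

Base counts: A=4, T=11, G=3, C=10 (length 28).
homopolymer run: longest run = 3 ✓
GC content: GC 13/28 = 46.4% ✓
Tm: Tm = 64.9 + 41·(13 − 16.4)/28 = 59.9°C ✓
GC clamp: 3' end CCT has 2 G/C ✓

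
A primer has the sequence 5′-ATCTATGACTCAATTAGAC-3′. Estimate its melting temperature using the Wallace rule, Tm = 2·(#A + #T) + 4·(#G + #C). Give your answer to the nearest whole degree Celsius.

Base counts: A=7, T=6, G=2, C=4 (length 19).
Tm = 2·(7+6) + 4·(2+4) = 2·13 + 4·6 = 26 + 24 = 50°C.

50°C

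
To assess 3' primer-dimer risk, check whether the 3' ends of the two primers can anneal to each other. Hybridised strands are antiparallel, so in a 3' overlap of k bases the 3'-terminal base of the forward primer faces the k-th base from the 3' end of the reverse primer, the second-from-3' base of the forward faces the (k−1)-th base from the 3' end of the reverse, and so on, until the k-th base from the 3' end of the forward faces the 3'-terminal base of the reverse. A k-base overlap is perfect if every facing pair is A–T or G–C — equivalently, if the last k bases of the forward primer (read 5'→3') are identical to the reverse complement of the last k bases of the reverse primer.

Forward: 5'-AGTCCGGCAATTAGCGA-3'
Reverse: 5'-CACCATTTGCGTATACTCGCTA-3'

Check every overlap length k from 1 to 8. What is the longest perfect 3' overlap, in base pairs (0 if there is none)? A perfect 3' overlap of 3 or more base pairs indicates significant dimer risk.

Longest perfect overlap: 6 complementary base pairs; significant dimer risk (threshold 3).

Last 8 bases (5'→3') — forward …ATTAGCGA, reverse …ACTCGCTA.
Reverse complement of the reverse primer's last 8 bases: TAGCGAGT; its first k bases are the reverse complement of the reverse primer's last k bases, so a perfect k-base overlap needs the forward primer's last k bases to equal them.
Comparing (forward last k vs required): k=1: A vs T ✗; k=2: GA vs TA ✗; k=3: CGA vs TAG ✗; k=4: GCGA vs TAGC ✗; k=5: AGCGA vs TAGCG ✗; k=6: TAGCGA vs TAGCGA ✓; k=7: TTAGCGA vs TAGCGAG ✗; k=8: ATTAGCGA vs TAGCGAGT ✗.
Only k = 6 is perfect, so the longest perfect 3' overlap is 6.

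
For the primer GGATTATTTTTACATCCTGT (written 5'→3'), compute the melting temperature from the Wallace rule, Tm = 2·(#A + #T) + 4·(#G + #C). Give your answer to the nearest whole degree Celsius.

Base counts: A=4, T=10, G=3, C=3 (length 20).
Tm = 2·(4+10) + 4·(3+3) = 2·14 + 4·6 = 28 + 24 = 52°C.

52°C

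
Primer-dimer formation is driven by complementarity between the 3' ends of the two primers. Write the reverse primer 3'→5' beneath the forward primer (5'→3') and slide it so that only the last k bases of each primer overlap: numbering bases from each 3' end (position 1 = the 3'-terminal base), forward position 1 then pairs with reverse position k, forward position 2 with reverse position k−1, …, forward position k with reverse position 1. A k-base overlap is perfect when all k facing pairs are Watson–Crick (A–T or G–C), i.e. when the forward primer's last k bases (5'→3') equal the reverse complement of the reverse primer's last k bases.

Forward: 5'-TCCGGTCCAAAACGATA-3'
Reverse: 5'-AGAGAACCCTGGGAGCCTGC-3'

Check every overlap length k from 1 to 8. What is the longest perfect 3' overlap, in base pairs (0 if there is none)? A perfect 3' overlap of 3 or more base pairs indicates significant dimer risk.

Longest perfect overlap: 0 complementary base pairs; below the dimer-risk threshold (threshold 3).

Last 8 bases (5'→3') — forward …AAACGATA, reverse …GAGCCTGC.
Reverse complement of the reverse primer's last 8 bases: GCAGGCTC; its first k bases are the reverse complement of the reverse primer's last k bases, so a perfect k-base overlap needs the forward primer's last k bases to equal them.
Comparing (forward last k vs required): k=1: A vs G ✗; k=2: TA vs GC ✗; k=3: ATA vs GCA ✗; k=4: GATA vs GCAG ✗; k=5: CGATA vs GCAGG ✗; k=6: ACGATA vs GCAGGC ✗; k=7: AACGATA vs GCAGGCT ✗; k=8: AAACGATA vs GCAGGCTC ✗.
No overlap length from 1 to 8 is perfect, so the longest perfect 3' overlap is 0.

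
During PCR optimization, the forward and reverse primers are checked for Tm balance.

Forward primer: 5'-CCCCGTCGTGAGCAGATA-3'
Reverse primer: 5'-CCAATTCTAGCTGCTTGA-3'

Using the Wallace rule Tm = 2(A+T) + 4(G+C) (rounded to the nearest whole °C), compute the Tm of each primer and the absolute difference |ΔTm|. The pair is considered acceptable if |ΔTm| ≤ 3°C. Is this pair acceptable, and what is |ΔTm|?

Forward: A=4 T=3 G=5 C=6 → Tm = 2·7 + 4·11 = 58°C.
Reverse: A=4 T=6 G=3 C=5 → Tm = 2·10 + 4·8 = 52°C.
|ΔTm| = |58 − 52| = 6°C, > 3°C.

|ΔTm| = 6°C; the pair is not acceptable.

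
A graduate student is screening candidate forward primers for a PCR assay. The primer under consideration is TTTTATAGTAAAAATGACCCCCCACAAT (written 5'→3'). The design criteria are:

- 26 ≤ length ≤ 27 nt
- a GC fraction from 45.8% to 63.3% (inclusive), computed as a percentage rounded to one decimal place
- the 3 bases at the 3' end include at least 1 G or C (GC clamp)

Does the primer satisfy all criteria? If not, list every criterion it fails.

Fails: length, GC content, GC clamp.

Base counts: A=11, T=8, G=2, C=7 (length 28).
length: length 28, outside 26–27 ✗
GC content: GC 9/28 = 32.1%, outside 45.8–63.3% ✗
GC clamp: 3' end AAT has 0 G/C, need ≥1 ✗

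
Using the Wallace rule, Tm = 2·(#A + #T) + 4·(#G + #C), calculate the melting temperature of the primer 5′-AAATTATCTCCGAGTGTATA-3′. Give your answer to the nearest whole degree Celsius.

52°C

Base counts: A=7, T=7, G=3, C=3 (length 20).
Tm = 2·(7+7) + 4·(3+3) = 2·14 + 4·6 = 28 + 24 = 52°C.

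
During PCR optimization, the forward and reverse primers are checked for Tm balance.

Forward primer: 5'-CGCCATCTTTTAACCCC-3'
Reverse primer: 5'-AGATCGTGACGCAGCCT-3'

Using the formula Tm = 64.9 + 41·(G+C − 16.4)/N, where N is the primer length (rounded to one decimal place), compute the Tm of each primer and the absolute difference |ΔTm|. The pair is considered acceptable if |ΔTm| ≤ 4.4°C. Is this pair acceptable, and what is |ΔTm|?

|ΔTm| = 2.4°C; the pair is acceptable.

Forward: G+C = 9, N = 17 → Tm = 64.9 + 41·(9 − 16.4)/17 = 47.1°C.
Reverse: G+C = 10, N = 17 → Tm = 64.9 + 41·(10 − 16.4)/17 = 49.5°C.
|ΔTm| = |47.1 − 49.5| = 2.4°C, ≤ 4.4°C.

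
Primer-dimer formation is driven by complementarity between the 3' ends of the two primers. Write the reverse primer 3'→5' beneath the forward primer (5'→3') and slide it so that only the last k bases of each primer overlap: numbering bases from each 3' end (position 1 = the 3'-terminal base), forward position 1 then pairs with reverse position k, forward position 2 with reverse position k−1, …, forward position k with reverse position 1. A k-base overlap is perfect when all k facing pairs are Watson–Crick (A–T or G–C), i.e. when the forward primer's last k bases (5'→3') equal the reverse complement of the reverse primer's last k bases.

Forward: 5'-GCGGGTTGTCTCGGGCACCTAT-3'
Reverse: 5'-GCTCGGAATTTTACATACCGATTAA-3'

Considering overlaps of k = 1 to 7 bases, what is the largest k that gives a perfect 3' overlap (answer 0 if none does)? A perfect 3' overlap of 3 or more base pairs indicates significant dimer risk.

Longest perfect overlap: 1 complementary base pair; below the dimer-risk threshold (threshold 3).

Last 7 bases (5'→3') — forward …CACCTAT, reverse …CGATTAA.
Reverse complement of the reverse primer's last 7 bases: TTAATCG; its first k bases are the reverse complement of the reverse primer's last k bases, so a perfect k-base overlap needs the forward primer's last k bases to equal them.
Comparing (forward last k vs required): k=1: T vs T ✓; k=2: AT vs TT ✗; k=3: TAT vs TTA ✗; k=4: CTAT vs TTAA ✗; k=5: CCTAT vs TTAAT ✗; k=6: ACCTAT vs TTAATC ✗; k=7: CACCTAT vs TTAATCG ✗.
Only k = 1 is perfect, so the longest perfect 3' overlap is 1.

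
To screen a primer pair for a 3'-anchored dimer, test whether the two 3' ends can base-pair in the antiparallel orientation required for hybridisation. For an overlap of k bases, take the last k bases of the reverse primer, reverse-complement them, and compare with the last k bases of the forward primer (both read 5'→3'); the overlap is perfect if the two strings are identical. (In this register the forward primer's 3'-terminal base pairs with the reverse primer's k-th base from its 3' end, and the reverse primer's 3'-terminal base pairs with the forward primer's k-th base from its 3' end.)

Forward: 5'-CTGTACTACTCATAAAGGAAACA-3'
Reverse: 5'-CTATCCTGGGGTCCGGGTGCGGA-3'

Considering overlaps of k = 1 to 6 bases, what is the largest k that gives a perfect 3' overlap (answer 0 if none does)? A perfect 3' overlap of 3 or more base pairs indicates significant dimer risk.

Longest perfect overlap: 0 complementary base pairs; below the dimer-risk threshold (threshold 3).

Last 6 bases (5'→3') — forward …GAAACA, reverse …TGCGGA.
Reverse complement of the reverse primer's last 6 bases: TCCGCA; its first k bases are the reverse complement of the reverse primer's last k bases, so a perfect k-base overlap needs the forward primer's last k bases to equal them.
Comparing (forward last k vs required): k=1: A vs T ✗; k=2: CA vs TC ✗; k=3: ACA vs TCC ✗; k=4: AACA vs TCCG ✗; k=5: AAACA vs TCCGC ✗; k=6: GAAACA vs TCCGCA ✗.
No overlap length from 1 to 6 is perfect, so the longest perfect 3' overlap is 0.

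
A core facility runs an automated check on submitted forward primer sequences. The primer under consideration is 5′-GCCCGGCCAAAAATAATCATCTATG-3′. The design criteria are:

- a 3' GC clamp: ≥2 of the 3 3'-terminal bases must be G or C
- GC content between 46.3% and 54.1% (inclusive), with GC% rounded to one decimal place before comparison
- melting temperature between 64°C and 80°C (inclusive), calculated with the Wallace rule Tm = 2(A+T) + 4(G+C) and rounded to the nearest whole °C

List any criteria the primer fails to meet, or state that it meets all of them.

Fails: GC clamp, GC content.

Base counts: A=9, T=5, G=4, C=7 (length 25).
GC clamp: 3' end ATG has 1 G/C, need ≥2 ✗
GC content: GC 11/25 = 44.0%, outside 46.3–54.1% ✗
Tm: Tm = 2·14 + 4·11 = 72°C ✓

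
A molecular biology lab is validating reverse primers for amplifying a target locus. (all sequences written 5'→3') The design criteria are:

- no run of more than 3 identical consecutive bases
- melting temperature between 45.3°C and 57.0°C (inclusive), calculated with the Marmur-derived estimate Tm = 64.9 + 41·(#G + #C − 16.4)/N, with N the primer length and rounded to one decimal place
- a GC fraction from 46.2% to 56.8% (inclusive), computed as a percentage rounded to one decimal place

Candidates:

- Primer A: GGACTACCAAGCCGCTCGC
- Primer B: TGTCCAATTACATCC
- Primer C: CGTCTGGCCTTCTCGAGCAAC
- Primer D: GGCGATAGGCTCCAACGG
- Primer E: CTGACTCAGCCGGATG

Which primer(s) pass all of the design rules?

Primer A (19 nt, A=4 T=2 G=5 C=8): longest run = 2 ✓; Tm = 64.9 + 41·(13 − 16.4)/19 = 57.6°C, outside 45.3–57.0°C ✗; GC 13/19 = 68.4%, outside 46.2–56.8% ✗ — fails.
Primer B (15 nt, A=4 T=5 G=1 C=5): longest run = 2 ✓; Tm = 64.9 + 41·(6 − 16.4)/15 = 36.5°C, outside 45.3–57.0°C ✗; GC 6/15 = 40.0%, outside 46.2–56.8% ✗ — fails.
Primer C (21 nt, A=3 T=5 G=5 C=8): longest run = 2 ✓; Tm = 64.9 + 41·(13 − 16.4)/21 = 58.3°C, outside 45.3–57.0°C ✗; GC 13/21 = 61.9%, outside 46.2–56.8% ✗ — fails.
Primer D (18 nt, A=4 T=2 G=7 C=5): longest run = 2 ✓; Tm = 64.9 + 41·(12 − 16.4)/18 = 54.9°C ✓; GC 12/18 = 66.7%, outside 46.2–56.8% ✗ — fails.
Primer E (16 nt, A=3 T=3 G=5 C=5): longest run = 2 ✓; Tm = 64.9 + 41·(10 − 16.4)/16 = 48.5°C ✓; GC 10/16 = 62.5%, outside 46.2–56.8% ✗ — fails.

None of the candidates satisfy all criteria.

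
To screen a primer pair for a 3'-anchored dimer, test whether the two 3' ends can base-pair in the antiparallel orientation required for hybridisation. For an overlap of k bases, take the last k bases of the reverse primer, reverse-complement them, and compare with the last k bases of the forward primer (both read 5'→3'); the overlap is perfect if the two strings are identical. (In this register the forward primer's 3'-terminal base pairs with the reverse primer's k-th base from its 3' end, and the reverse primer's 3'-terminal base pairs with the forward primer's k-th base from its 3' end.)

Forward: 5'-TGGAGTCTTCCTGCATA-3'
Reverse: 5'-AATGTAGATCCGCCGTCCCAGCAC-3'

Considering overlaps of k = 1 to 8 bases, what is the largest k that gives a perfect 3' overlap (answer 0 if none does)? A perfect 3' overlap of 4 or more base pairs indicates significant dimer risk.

Longest perfect overlap: 0 complementary base pairs; below the dimer-risk threshold (threshold 4).

Last 8 bases (5'→3') — forward …CCTGCATA, reverse …CCCAGCAC.
Reverse complement of the reverse primer's last 8 bases: GTGCTGGG; its first k bases are the reverse complement of the reverse primer's last k bases, so a perfect k-base overlap needs the forward primer's last k bases to equal them.
Comparing (forward last k vs required): k=1: A vs G ✗; k=2: TA vs GT ✗; k=3: ATA vs GTG ✗; k=4: CATA vs GTGC ✗; k=5: GCATA vs GTGCT ✗; k=6: TGCATA vs GTGCTG ✗; k=7: CTGCATA vs GTGCTGG ✗; k=8: CCTGCATA vs GTGCTGGG ✗.
No overlap length from 1 to 8 is perfect, so the longest perfect 3' overlap is 0.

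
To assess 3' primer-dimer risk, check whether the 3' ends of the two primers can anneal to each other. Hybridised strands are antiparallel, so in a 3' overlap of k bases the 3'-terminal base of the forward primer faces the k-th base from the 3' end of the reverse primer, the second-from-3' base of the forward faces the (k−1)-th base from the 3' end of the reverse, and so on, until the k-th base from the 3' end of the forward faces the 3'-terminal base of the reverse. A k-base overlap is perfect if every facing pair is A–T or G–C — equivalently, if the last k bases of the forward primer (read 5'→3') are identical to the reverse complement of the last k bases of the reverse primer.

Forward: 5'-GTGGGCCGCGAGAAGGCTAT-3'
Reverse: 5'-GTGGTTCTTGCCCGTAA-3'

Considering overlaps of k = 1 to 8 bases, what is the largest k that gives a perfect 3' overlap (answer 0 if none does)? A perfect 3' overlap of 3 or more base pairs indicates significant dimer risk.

Last 8 bases (5'→3') — forward …AAGGCTAT, reverse …GCCCGTAA.
Reverse complement of the reverse primer's last 8 bases: TTACGGGC; its first k bases are the reverse complement of the reverse primer's last k bases, so a perfect k-base overlap needs the forward primer's last k bases to equal them.
Comparing (forward last k vs required): k=1: T vs T ✓; k=2: AT vs TT ✗; k=3: TAT vs TTA ✗; k=4: CTAT vs TTAC ✗; k=5: GCTAT vs TTACG ✗; k=6: GGCTAT vs TTACGG ✗; k=7: AGGCTAT vs TTACGGG ✗; k=8: AAGGCTAT vs TTACGGGC ✗.
Only k = 1 is perfect, so the longest perfect 3' overlap is 1.

Longest perfect overlap: 1 complementary base pair; below the dimer-risk threshold (threshold 3).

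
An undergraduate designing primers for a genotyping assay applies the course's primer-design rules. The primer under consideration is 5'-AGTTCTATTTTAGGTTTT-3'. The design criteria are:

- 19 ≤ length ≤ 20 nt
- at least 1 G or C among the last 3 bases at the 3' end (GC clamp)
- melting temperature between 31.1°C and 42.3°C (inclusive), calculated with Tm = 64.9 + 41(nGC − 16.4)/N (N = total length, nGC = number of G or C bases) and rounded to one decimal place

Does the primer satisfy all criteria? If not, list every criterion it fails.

Fails: length, GC clamp.

Base counts: A=3, T=11, G=3, C=1 (length 18).
length: length 18, outside 19–20 ✗
GC clamp: 3' end TTT has 0 G/C, need ≥1 ✗
Tm: Tm = 64.9 + 41·(4 − 16.4)/18 = 36.7°C ✓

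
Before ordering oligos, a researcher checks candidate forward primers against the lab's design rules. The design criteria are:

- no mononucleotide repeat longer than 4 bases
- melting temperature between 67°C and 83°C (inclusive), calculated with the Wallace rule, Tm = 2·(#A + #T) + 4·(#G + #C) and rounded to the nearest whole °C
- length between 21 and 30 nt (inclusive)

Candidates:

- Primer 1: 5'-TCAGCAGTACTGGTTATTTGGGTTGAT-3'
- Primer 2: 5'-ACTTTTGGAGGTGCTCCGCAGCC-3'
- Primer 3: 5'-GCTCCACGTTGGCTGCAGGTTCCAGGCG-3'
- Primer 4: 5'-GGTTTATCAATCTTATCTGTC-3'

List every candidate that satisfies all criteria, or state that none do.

Primer 1 (27 nt, A=5 T=11 G=8 C=3): longest run = 3 ✓; Tm = 2·16 + 4·11 = 76°C ✓; length 27 ✓ — passes.
Primer 2 (23 nt, A=3 T=6 G=7 C=7): longest run = 4 ✓; Tm = 2·9 + 4·14 = 74°C ✓; length 23 ✓ — passes.
Primer 3 (28 nt, A=3 T=6 G=10 C=9): longest run = 2 ✓; Tm = 2·9 + 4·19 = 94°C, outside 67–83°C ✗; length 28 ✓ — fails.
Primer 4 (21 nt, A=4 T=10 G=3 C=4): longest run = 3 ✓; Tm = 2·14 + 4·7 = 56°C, outside 67–83°C ✗; length 21 ✓ — fails.

Primer 1 and Primer 2.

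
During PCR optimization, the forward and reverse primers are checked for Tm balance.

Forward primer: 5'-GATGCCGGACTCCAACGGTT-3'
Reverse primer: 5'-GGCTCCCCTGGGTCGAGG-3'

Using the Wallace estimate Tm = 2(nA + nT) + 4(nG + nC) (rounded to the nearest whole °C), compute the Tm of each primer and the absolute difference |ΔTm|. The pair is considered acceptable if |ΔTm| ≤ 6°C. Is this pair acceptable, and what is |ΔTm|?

|ΔTm| = 0°C; the pair is acceptable.

Forward: A=4 T=4 G=6 C=6 → Tm = 2·8 + 4·12 = 64°C.
Reverse: A=1 T=3 G=8 C=6 → Tm = 2·4 + 4·14 = 64°C.
|ΔTm| = |64 − 64| = 0°C, ≤ 6°C.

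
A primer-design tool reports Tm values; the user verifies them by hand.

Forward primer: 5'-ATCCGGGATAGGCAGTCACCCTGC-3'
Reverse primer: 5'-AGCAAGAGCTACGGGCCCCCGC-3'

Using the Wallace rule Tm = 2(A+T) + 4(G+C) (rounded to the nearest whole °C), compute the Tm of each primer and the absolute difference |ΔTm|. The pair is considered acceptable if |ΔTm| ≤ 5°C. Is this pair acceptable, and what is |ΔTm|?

Forward: A=5 T=4 G=7 C=8 → Tm = 2·9 + 4·15 = 78°C.
Reverse: A=5 T=1 G=7 C=9 → Tm = 2·6 + 4·16 = 76°C.
|ΔTm| = |78 − 76| = 2°C, ≤ 5°C.

|ΔTm| = 2°C; the pair is acceptable.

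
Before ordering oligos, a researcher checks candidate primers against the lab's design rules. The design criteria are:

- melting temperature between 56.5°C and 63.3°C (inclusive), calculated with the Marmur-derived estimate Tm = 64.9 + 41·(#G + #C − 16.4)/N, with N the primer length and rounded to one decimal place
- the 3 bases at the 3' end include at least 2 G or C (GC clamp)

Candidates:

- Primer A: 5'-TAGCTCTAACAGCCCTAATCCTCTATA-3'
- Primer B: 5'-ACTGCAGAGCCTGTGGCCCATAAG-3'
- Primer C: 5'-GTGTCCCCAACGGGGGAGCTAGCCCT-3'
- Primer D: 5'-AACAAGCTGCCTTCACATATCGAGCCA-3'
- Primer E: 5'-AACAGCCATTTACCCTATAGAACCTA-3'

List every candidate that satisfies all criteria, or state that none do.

Primer D only.

Primer A (27 nt, A=8 T=8 G=2 C=9): Tm = 64.9 + 41·(11 − 16.4)/27 = 56.7°C ✓; 3' end ATA has 0 G/C, need ≥2 ✗ — fails.
Primer B (24 nt, A=6 T=4 G=7 C=7): Tm = 64.9 + 41·(14 − 16.4)/24 = 60.8°C ✓; 3' end AAG has 1 G/C, need ≥2 ✗ — fails.
Primer C (26 nt, A=4 T=4 G=9 C=9): Tm = 64.9 + 41·(18 − 16.4)/26 = 67.4°C, outside 56.5–63.3°C ✗; 3' end CCT has 2 G/C ✓ — fails.
Primer D (27 nt, A=9 T=5 G=4 C=9): Tm = 64.9 + 41·(13 − 16.4)/27 = 59.7°C ✓; 3' end CCA has 2 G/C ✓ — passes.
Primer E (26 nt, A=10 T=6 G=2 C=8): Tm = 64.9 + 41·(10 − 16.4)/26 = 54.8°C, outside 56.5–63.3°C ✗; 3' end CTA has 1 G/C, need ≥2 ✗ — fails.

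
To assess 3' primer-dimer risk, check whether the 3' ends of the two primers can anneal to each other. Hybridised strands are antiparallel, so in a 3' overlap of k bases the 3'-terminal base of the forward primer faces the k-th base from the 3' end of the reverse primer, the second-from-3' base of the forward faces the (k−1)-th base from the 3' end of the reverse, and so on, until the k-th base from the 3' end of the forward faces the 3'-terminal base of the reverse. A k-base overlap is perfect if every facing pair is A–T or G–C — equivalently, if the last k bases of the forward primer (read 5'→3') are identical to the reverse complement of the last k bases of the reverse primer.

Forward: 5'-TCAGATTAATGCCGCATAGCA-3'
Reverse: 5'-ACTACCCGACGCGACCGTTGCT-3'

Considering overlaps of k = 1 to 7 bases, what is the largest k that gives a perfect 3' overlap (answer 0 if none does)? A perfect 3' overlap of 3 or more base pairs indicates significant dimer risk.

Last 7 bases (5'→3') — forward …CATAGCA, reverse …CGTTGCT.
Reverse complement of the reverse primer's last 7 bases: AGCAACG; its first k bases are the reverse complement of the reverse primer's last k bases, so a perfect k-base overlap needs the forward primer's last k bases to equal them.
Comparing (forward last k vs required): k=1: A vs A ✓; k=2: CA vs AG ✗; k=3: GCA vs AGC ✗; k=4: AGCA vs AGCA ✓; k=5: TAGCA vs AGCAA ✗; k=6: ATAGCA vs AGCAAC ✗; k=7: CATAGCA vs AGCAACG ✗.
Perfect overlaps at k = 1, 4; the largest is 4.

Longest perfect overlap: 4 complementary base pairs; significant dimer risk (threshold 3).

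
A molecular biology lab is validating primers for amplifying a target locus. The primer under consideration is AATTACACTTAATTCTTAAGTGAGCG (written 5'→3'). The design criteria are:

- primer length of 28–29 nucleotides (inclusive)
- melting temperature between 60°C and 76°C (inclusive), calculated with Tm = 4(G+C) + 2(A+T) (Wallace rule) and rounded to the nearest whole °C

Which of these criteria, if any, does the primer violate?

Fails: length.

Base counts: A=9, T=9, G=4, C=4 (length 26).
length: length 26, outside 28–29 ✗
Tm: Tm = 2·18 + 4·8 = 68°C ✓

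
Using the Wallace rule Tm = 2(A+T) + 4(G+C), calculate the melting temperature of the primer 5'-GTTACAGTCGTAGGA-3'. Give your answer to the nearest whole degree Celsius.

Base counts: A=4, T=4, G=5, C=2 (length 15).
Tm = 2·(4+4) + 4·(5+2) = 2·8 + 4·7 = 16 + 28 = 44°C.

44°C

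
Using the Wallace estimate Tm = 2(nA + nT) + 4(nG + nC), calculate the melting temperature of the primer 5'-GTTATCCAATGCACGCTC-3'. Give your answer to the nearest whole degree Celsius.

54°C

Base counts: A=4, T=5, G=3, C=6 (length 18).
Tm = 2·(4+5) + 4·(3+6) = 2·9 + 4·9 = 18 + 36 = 54°C.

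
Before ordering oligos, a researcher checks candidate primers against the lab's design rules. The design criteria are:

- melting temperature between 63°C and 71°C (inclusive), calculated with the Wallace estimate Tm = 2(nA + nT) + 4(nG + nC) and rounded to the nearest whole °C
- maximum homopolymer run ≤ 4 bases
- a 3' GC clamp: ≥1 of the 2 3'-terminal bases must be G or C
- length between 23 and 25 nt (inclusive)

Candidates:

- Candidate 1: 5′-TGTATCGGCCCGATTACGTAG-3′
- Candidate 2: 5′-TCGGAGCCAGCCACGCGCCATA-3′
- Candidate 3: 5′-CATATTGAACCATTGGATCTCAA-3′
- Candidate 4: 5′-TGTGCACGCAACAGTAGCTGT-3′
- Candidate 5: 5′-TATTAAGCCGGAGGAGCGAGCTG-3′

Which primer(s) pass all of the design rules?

Candidate 1 (21 nt, A=4 T=6 G=6 C=5): Tm = 2·10 + 4·11 = 64°C ✓; longest run = 3 ✓; 3' end AG has 1 G/C ✓; length 21, outside 23–25 ✗ — fails.
Candidate 2 (22 nt, A=5 T=2 G=6 C=9): Tm = 2·7 + 4·15 = 74°C, outside 63–71°C ✗; longest run = 2 ✓; 3' end TA has 0 G/C, need ≥1 ✗; length 22, outside 23–25 ✗ — fails.
Candidate 3 (23 nt, A=8 T=7 G=3 C=5): Tm = 2·15 + 4·8 = 62°C, outside 63–71°C ✗; longest run = 2 ✓; 3' end AA has 0 G/C, need ≥1 ✗; length 23 ✓ — fails.
Candidate 4 (21 nt, A=5 T=5 G=6 C=5): Tm = 2·10 + 4·11 = 64°C ✓; longest run = 2 ✓; 3' end GT has 1 G/C ✓; length 21, outside 23–25 ✗ — fails.
Candidate 5 (23 nt, A=6 T=4 G=9 C=4): Tm = 2·10 + 4·13 = 72°C, outside 63–71°C ✗; longest run = 2 ✓; 3' end TG has 1 G/C ✓; length 23 ✓ — fails.

None of the candidates satisfy all criteria.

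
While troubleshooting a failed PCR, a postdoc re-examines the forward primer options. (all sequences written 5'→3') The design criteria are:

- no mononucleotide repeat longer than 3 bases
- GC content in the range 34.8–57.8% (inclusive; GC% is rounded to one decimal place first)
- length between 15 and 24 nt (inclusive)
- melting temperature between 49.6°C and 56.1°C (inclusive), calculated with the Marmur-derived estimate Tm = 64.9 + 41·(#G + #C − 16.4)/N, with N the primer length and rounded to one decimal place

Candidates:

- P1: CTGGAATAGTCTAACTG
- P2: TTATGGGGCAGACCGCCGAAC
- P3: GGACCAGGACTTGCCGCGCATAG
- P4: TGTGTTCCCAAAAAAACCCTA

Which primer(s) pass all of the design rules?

P1 (17 nt, A=5 T=5 G=4 C=3): longest run = 2 ✓; GC 7/17 = 41.2% ✓; length 17 ✓; Tm = 64.9 + 41·(7 − 16.4)/17 = 42.2°C, outside 49.6–56.1°C ✗ — fails.
P2 (21 nt, A=5 T=3 G=7 C=6): longest run = 4, exceeds 3 ✗; GC 13/21 = 61.9%, outside 34.8–57.8% ✗; length 21 ✓; Tm = 64.9 + 41·(13 − 16.4)/21 = 58.3°C, outside 49.6–56.1°C ✗ — fails.
P3 (23 nt, A=5 T=3 G=8 C=7): longest run = 2 ✓; GC 15/23 = 65.2%, outside 34.8–57.8% ✗; length 23 ✓; Tm = 64.9 + 41·(15 − 16.4)/23 = 62.4°C, outside 49.6–56.1°C ✗ — fails.
P4 (21 nt, A=8 T=5 G=2 C=6): longest run = 7, exceeds 3 ✗; GC 8/21 = 38.1% ✓; length 21 ✓; Tm = 64.9 + 41·(8 − 16.4)/21 = 48.5°C, outside 49.6–56.1°C ✗ — fails.

None of the candidates satisfy all criteria.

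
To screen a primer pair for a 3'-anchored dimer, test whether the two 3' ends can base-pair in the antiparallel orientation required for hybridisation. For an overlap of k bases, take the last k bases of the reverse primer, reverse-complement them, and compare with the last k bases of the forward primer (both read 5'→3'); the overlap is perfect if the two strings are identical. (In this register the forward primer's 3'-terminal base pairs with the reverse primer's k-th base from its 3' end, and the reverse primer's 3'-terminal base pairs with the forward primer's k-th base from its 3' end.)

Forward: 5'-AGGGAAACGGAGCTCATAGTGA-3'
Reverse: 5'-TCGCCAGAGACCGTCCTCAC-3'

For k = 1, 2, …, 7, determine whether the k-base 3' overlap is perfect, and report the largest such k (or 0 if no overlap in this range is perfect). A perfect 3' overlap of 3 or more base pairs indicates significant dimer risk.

Longest perfect overlap: 4 complementary base pairs; significant dimer risk (threshold 3).

Last 7 bases (5'→3') — forward …ATAGTGA, reverse …TCCTCAC.
Reverse complement of the reverse primer's last 7 bases: GTGAGGA; its first k bases are the reverse complement of the reverse primer's last k bases, so a perfect k-base overlap needs the forward primer's last k bases to equal them.
Comparing (forward last k vs required): k=1: A vs G ✗; k=2: GA vs GT ✗; k=3: TGA vs GTG ✗; k=4: GTGA vs GTGA ✓; k=5: AGTGA vs GTGAG ✗; k=6: TAGTGA vs GTGAGG ✗; k=7: ATAGTGA vs GTGAGGA ✗.
Only k = 4 is perfect, so the longest perfect 3' overlap is 4.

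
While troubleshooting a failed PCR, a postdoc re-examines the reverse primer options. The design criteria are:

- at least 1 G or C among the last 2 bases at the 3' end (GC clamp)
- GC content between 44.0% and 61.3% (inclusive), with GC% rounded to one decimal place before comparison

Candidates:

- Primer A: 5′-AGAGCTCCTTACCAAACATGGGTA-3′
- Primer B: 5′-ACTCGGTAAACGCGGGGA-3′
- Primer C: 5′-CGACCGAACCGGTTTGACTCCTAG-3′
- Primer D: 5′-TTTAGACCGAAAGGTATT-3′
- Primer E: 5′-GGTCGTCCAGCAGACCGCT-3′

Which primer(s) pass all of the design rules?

Primer A (24 nt, A=8 T=5 G=5 C=6): 3' end TA has 0 G/C, need ≥1 ✗; GC 11/24 = 45.8% ✓ — fails.
Primer B (18 nt, A=5 T=2 G=7 C=4): 3' end GA has 1 G/C ✓; GC 11/18 = 61.1% ✓ — passes.
Primer C (24 nt, A=5 T=5 G=6 C=8): 3' end AG has 1 G/C ✓; GC 14/24 = 58.3% ✓ — passes.
Primer D (18 nt, A=6 T=6 G=4 C=2): 3' end TT has 0 G/C, need ≥1 ✗; GC 6/18 = 33.3%, outside 44.0–61.3% ✗ — fails.
Primer E (19 nt, A=3 T=3 G=6 C=7): 3' end CT has 1 G/C ✓; GC 13/19 = 68.4%, outside 44.0–61.3% ✗ — fails.

Primer B and Primer C.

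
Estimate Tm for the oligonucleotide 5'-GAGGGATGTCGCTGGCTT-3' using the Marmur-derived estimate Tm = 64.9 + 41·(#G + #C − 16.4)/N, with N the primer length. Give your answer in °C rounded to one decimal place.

Base counts: A=2, T=5, G=8, C=3; G+C = 11, N = 18.
Tm = 64.9 + 41·(11 − 16.4)/18 = 64.9 + -221.40/18 = 52.6°C.

52.6°C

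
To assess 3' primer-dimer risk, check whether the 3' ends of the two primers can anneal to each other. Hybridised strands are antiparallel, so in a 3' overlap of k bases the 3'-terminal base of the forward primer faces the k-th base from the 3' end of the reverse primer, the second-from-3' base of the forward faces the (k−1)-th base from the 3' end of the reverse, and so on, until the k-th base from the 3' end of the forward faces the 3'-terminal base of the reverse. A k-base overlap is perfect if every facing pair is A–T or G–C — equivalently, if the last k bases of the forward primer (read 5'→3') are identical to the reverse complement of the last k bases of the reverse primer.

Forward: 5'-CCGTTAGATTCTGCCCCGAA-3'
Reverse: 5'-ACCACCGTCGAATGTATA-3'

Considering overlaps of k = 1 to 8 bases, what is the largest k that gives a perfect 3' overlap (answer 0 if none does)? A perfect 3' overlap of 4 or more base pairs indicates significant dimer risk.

Last 8 bases (5'→3') — forward …GCCCCGAA, reverse …AATGTATA.
Reverse complement of the reverse primer's last 8 bases: TATACATT; its first k bases are the reverse complement of the reverse primer's last k bases, so a perfect k-base overlap needs the forward primer's last k bases to equal them.
Comparing (forward last k vs required): k=1: A vs T ✗; k=2: AA vs TA ✗; k=3: GAA vs TAT ✗; k=4: CGAA vs TATA ✗; k=5: CCGAA vs TATAC ✗; k=6: CCCGAA vs TATACA ✗; k=7: CCCCGAA vs TATACAT ✗; k=8: GCCCCGAA vs TATACATT ✗.
No overlap length from 1 to 8 is perfect, so the longest perfect 3' overlap is 0.

Longest perfect overlap: 0 complementary base pairs; below the dimer-risk threshold (threshold 4).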